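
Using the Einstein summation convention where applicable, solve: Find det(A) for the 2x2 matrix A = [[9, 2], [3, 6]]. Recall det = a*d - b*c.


For a 2x2 matrix [[a, b], [c, d]], det = a*d - b*c.
a = 9, b = 2, c = 3, d = 6
a*d = 9 * 6 = 54
b*c = 2 * 3 = 6
det = 54 - 6 = 48

48


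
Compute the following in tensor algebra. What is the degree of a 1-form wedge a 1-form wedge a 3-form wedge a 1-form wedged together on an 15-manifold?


The degree of a wedge product is the sum of the degrees of the individual forms.
Degrees: 1, 1, 3, 1
Total degree = 1 + 1 + 3 + 1 = 6

6


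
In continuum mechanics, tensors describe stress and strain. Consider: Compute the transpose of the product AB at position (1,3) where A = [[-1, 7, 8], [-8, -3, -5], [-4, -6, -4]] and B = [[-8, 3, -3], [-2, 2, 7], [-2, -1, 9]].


(AB)^T_{ij} = (AB)_{ji} = sum_k A_{jk} B_{ki}.
For i=1, j=3 we need (AB)_{31}:
A_{31} * B_{11} = -4 * -8 = 32
A_{32} * B_{21} = -6 * -2 = 12
A_{33} * B_{31} = -4 * -2 = 8
Sum = 32 + 12 + 8 = 52

52


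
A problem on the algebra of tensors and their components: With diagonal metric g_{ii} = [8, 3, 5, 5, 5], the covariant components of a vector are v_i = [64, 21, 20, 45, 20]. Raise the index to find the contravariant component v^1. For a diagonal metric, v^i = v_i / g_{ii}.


To raise an index with a diagonal metric: v^i = v_i / g_{ii}.
For index 1: v_1 = 64, g_{11} = 8
v^1 = 64 / 8 = 8

8


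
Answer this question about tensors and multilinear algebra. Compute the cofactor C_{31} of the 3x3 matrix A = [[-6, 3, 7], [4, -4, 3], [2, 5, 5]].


To find cofactor C_{31}, delete row 3 and column 1.
The resulting 2x2 submatrix is: [[3, 7], [-4, 3]]
Minor M_{31} = 3*3 - 7*-4
  = 9 - -28 = 37
Sign = (-1)^(3+1) = (-1)^4 = 1
Cofactor C_{31} = 1 * 37 = 37

37


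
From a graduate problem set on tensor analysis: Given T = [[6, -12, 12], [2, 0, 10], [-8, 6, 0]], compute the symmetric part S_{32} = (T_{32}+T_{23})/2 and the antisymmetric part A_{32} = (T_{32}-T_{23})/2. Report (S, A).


T_{32} = 6
T_{23} = 10
S_{32} = (6 + 10)/2 = 16/2 = 8
A_{32} = (6 - 10)/2 = -4/2 = -2
Check: S + A = 8 + -2 = 6 = T_{32}.

(8, -2)


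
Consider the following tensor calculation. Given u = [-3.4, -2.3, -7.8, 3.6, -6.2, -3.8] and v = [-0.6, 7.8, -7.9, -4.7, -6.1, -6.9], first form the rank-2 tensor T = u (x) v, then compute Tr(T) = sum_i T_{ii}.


The outer product gives T_{ij} = u_i v_j.
The trace (contraction) is Tr(T) = sum_i T_{ii} = sum_i u_i v_i.
Diagonal entries:
T_{11} = u_1 * v_1 = -3.4 * -0.6 = 2.04
T_{22} = u_2 * v_2 = -2.3 * 7.8 = -17.94
T_{33} = u_3 * v_3 = -7.8 * -7.9 = 61.62
T_{44} = u_4 * v_4 = 3.6 * -4.7 = -16.92
T_{55} = u_5 * v_5 = -6.2 * -6.1 = 37.82
T_{66} = u_6 * v_6 = -3.8 * -6.9 = 26.22
Tr(T) = 2.04 + -17.94 + 61.62 + -16.92 + 37.82 + 26.22 = 92.84

92.84


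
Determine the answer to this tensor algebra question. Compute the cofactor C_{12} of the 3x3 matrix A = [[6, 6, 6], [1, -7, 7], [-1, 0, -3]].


To find cofactor C_{12}, delete row 1 and column 2.
The resulting 2x2 submatrix is: [[1, 7], [-1, -3]]
Minor M_{12} = 1*-3 - 7*-1
  = -3 - -7 = 4
Sign = (-1)^(1+2) = (-1)^3 = -1
Cofactor C_{12} = -1 * 4 = -4

-4


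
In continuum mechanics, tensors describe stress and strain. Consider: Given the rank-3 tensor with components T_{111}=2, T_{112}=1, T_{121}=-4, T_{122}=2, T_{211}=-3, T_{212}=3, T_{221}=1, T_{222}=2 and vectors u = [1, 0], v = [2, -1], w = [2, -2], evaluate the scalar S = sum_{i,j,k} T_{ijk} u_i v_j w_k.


S = sum over i,j,k of T_{ijk} u_i v_j w_k. Expanding all 8 terms:
T_{111}*u_1*v_1*w_1 = 2*1*2*2 = 8  (running total: 8)
T_{112}*u_1*v_1*w_2 = 1*1*2*-2 = -4  (running total: 4)
T_{121}*u_1*v_2*w_1 = -4*1*-1*2 = 8  (running total: 12)
T_{122}*u_1*v_2*w_2 = 2*1*-1*-2 = 4  (running total: 16)
T_{211}*u_2*v_1*w_1 = -3*0*2*2 = 0  (running total: 16)
T_{212}*u_2*v_1*w_2 = 3*0*2*-2 = 0  (running total: 16)
T_{221}*u_2*v_2*w_1 = 1*0*-1*2 = 0  (running total: 16)
T_{222}*u_2*v_2*w_2 = 2*0*-1*-2 = 0  (running total: 16)
S = 16

16


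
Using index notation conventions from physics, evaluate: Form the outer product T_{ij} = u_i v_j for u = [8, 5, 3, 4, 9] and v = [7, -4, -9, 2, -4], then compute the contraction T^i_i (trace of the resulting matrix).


The outer product gives T_{ij} = u_i v_j.
The trace (contraction) is Tr(T) = sum_i T_{ii} = sum_i u_i v_i.
Diagonal entries:
T_{11} = u_1 * v_1 = 8 * 7 = 56
T_{22} = u_2 * v_2 = 5 * -4 = -20
T_{33} = u_3 * v_3 = 3 * -9 = -27
T_{44} = u_4 * v_4 = 4 * 2 = 8
T_{55} = u_5 * v_5 = 9 * -4 = -36
Tr(T) = 56 + -20 + -27 + 8 + -36 = -19

-19


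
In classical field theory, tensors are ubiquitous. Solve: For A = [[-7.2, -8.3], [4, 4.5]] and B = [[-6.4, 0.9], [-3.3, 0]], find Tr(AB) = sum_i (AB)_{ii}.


Tr(AB) = sum_i (AB)_{ii} where (AB)_{ii} = sum_k A_{ik} B_{ki}.
(AB)_{11} = -7.2*-6.4 + -8.3*-3.3 = 73.47
(AB)_{22} = 4*0.9 + 4.5*0 = 3.6
Tr(AB) = 73.47 + 3.6 = 77.07

77.07


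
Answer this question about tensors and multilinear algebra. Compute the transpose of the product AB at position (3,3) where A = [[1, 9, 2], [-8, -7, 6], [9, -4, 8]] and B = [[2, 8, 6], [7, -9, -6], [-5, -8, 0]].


(AB)^T_{ij} = (AB)_{ji} = sum_k A_{jk} B_{ki}.
For i=3, j=3 we need (AB)_{33}:
A_{31} * B_{13} = 9 * 6 = 54
A_{32} * B_{23} = -4 * -6 = 24
A_{33} * B_{33} = 8 * 0 = 0
Sum = 54 + 24 + 0 = 78

78


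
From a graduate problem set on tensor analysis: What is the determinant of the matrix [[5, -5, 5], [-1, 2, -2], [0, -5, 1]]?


Expanding along the first row, det(A) = a11*M_11 - a12*M_12 + a13*M_13, where M_1j is the (1,j) minor.
Minor M_11 = 2*1 - -2*-5 = -8
Minor M_12 = -1*1 - -2*0 = -1
Minor M_13 = -1*-5 - 2*0 = 5
det = 5*(-8) - -5*(-1) + 5*(5)
    = -40 - 5 + 25
    = -20

-20


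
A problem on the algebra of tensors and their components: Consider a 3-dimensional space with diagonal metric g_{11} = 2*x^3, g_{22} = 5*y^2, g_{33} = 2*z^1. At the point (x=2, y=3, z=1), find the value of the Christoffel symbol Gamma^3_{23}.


For a diagonal metric, Gamma^k_{ij} = (1/2) g^{kk} (dg_{ik}/dx_j + dg_{jk}/dx_i - dg_{ij}/dx_k).
The metric is diagonal, so g_{ab} = 0 for a != b.
At the given point: g_{11} = 16, g_{22} = 45, g_{33} = 2
g^{33} = 1/2
dg_{23}/dx_3 = 0 (off-diagonal)
dg_{33}/dx_2 = dg_{33}/dx_2 = 0
dg_{23}/dx_3 = 0 (off-diagonal)
Numerator = 0 + 0 - 0 = 0
Gamma^3_{23} = 0 / (2 * 2) = 0

0


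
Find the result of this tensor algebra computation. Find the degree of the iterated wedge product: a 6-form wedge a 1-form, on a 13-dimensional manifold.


The degree of a wedge product is the sum of the degrees of the individual forms.
Degrees: 6, 1
Total degree = 6 + 1 = 7

7


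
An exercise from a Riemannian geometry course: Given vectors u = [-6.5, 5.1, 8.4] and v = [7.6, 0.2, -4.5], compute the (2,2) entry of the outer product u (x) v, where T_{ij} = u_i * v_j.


The outer product entry T_{ij} = u_i * v_j.
We need i=2, j=2.
u_2 = 5.1, v_2 = 0.2
T_{2,2} = 5.1 * 0.2 = 1.02

1.02


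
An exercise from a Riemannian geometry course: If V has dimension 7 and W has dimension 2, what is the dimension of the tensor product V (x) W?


The dimension of a tensor product is the product of dimensions.
dim(V) = 7, dim(W) = 2
dim(V (x) W) = 7 * 2 = 14

14


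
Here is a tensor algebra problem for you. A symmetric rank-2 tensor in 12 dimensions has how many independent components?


A symmetric rank-2 tensor in d dimensions has d(d+1)/2 independent components.
d = 12
d(d+1)/2 = 12 * 13 / 2 = 156 / 2 = 78

78


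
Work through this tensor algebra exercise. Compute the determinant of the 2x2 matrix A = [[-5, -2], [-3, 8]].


For a 2x2 matrix [[a, b], [c, d]], det = a*d - b*c.
a = -5, b = -2, c = -3, d = 8
a*d = -5 * 8 = -40
b*c = -2 * -3 = 6
det = -40 - 6 = -46

-46


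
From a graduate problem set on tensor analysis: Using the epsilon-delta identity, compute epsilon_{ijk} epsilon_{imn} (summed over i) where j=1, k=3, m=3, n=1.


Using the identity: epsilon_{ijk} epsilon_{imn} = delta_{jm} delta_{kn} - delta_{jn} delta_{km}.
delta_{13} = 0
delta_{31} = 0
delta_{11} = 1
delta_{33} = 1
Result = 0 * 0 - 1 * 1 = 0 - 1 = -1

-1


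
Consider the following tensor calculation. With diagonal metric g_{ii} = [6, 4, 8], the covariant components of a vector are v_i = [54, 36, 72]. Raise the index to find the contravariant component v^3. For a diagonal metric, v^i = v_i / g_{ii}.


To raise an index with a diagonal metric: v^i = v_i / g_{ii}.
For index 3: v_3 = 72, g_{33} = 8
v^3 = 72 / 8 = 9

9


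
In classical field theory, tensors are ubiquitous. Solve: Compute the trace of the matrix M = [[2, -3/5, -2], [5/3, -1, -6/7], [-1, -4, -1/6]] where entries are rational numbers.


The trace is the sum of diagonal entries.
Diagonal: M[1,1] = 2, M[2,2] = -1, M[3,3] = -1/6
Tr(M) = 2 + -1 + -1/6
Computing step by step:
After adding M[1,1]: 2
After adding M[2,2]: 1
After adding M[3,3]: 5/6
Tr(M) = 5/6

5/6


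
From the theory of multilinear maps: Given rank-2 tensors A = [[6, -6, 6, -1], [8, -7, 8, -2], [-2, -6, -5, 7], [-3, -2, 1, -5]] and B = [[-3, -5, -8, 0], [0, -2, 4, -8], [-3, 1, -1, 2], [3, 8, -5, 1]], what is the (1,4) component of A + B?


Tensor addition is component-wise: (A + B)_{ij} = A_{ij} + B_{ij}.
A_{14} = -1
B_{14} = 0
(A + B)_{14} = -1 + 0 = -1

-1


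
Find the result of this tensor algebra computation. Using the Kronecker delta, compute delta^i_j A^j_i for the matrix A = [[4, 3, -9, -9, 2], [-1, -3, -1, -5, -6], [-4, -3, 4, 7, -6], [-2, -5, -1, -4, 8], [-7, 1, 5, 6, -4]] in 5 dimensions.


The contraction (trace) of a rank-2 tensor is the sum of its diagonal elements.
Diagonal entries: A[1,1] = 4, A[2,2] = -3, A[3,3] = 4, A[4,4] = -4, A[5,5] = -4
Tr(A) = 4 + -3 + 4 + -4 + -4 = -3

-3


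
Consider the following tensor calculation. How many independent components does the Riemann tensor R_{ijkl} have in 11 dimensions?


The Riemann tensor in d dimensions has d^2(d^2 - 1)/12 independent components.
d = 11, so d^2 = 121
d^2 - 1 = 120
d^2(d^2 - 1) = 121 * 120 = 14520
Divide by 12: 14520 / 12 = 1210

1210


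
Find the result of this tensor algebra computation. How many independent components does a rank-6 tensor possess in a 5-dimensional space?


The number of components of a rank-r tensor in d dimensions is d^r.
Here d = 5 and r = 6.
5^6 = 15625

15625


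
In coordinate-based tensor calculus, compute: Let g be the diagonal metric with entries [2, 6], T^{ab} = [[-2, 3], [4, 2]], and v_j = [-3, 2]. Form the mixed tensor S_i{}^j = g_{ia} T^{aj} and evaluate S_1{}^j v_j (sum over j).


Step 1: lower the first index. For a diagonal metric, g_{ia} T^{aj} = g_{ii} T^{ij} (no sum on i).
g_{11} = 2
S_1{}^1 = 2 * T^{11} = 2 * -2 = -4
S_1{}^2 = 2 * T^{12} = 2 * 3 = 6
Step 2: contract S_1{}^j with v_j.
S_1{}^1 * v_1 = -4 * -3 = 12
S_1{}^2 * v_2 = 6 * 2 = 12
Result = 12 + 12 = 24

24


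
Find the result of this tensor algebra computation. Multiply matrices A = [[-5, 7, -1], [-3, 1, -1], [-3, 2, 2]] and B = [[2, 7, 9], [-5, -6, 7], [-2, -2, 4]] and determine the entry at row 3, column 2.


(AB)_{ij} = sum_k A_{ik} B_{kj}.
For i=3, j=2:
A_{31} * B_{12} = -3 * 7 = -21
A_{32} * B_{22} = 2 * -6 = -12
A_{33} * B_{32} = 2 * -2 = -4
Sum = -21 + -12 + -4 = -37

-37


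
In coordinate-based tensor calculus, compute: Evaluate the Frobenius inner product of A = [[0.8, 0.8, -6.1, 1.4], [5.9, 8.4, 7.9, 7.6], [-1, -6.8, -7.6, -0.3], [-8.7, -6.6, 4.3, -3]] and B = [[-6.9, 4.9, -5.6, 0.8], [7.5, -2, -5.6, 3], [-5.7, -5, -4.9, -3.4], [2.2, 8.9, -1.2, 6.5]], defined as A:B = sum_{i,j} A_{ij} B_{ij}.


A:B = sum over all i,j of A_{ij} * B_{ij}.
Row 1: 0.8*-6.9=-5.52, 0.8*4.9=3.92, -6.1*-5.6=34.16, 1.4*0.8=1.12 => row sum = 33.68
Row 2: 5.9*7.5=44.25, 8.4*-2=-16.8, 7.9*-5.6=-44.24, 7.6*3=22.8 => row sum = 6.01
Row 3: -1*-5.7=5.7, -6.8*-5=34, -7.6*-4.9=37.24, -0.3*-3.4=1.02 => row sum = 77.96
Row 4: -8.7*2.2=-19.14, -6.6*8.9=-58.74, 4.3*-1.2=-5.16, -3*6.5=-19.5 => row sum = -102.54
Total = 33.68 + 6.01 + 77.96 + -102.54 = 15.11

15.11


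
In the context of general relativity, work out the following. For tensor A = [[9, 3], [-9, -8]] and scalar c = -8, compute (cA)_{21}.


Scalar multiplication: (cA)_{ij} = c * A_{ij}.
c = -8
A_{21} = -9
(cA)_{21} = -8 * -9 = 72

72


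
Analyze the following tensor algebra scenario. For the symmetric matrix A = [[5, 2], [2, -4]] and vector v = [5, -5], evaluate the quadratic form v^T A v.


First compute Av:
(Av)_1 = 5*5 + 2*-5 = 15
(Av)_2 = 2*5 + -4*-5 = 30
Av = [15, 30]
Then v^T (Av) = 5*15 + -5*30
= 75 + -150 = -75

-75


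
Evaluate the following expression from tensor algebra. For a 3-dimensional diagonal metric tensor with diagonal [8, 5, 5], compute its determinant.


For a diagonal metric, the determinant is the product of diagonal entries.
Diagonal entries: 8, 5, 5
det(g) = 8 * 5 * 5 = 200

200


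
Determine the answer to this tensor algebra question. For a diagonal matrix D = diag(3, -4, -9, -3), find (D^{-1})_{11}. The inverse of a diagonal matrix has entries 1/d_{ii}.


For a diagonal matrix, the inverse has entries (D^{-1})_{ii} = 1/d_{ii}.
The diagonal entries are: d_{11} = 3, d_{22} = -4, d_{33} = -9, d_{44} = -3
We need (D^{-1})_{11} = 1/d_{11} = 1/3 = 1/3

1/3


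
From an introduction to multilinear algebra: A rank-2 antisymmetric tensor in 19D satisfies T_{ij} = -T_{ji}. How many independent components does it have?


An antisymmetric rank-2 tensor satisfies A_{ij} = -A_{ji}, so diagonal entries are zero.
The independent components are the upper-triangular entries: C(n, 2) = n(n-1)/2.
n = 19
C(19, 2) = 19 * 18 / 2 = 342 / 2 = 171

171


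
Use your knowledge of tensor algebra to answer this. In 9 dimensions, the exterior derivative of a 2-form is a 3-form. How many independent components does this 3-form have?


The exterior derivative of a p-form is a (p+1)-form.
Its number of independent components is C(n, p+1).
n = 9, p+1 = 3
C(9, 3) = 84

84


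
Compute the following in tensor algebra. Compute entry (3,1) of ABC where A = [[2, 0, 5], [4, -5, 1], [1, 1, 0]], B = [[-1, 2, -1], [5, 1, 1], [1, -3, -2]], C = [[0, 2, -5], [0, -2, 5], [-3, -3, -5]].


(ABC)_{31} = sum_m (AB)_{3m} C_{m1}. First compute row 3 of AB.
(AB)_{31} = 1*-1 + 1*5 + 0*1 = 4
(AB)_{32} = 1*2 + 1*1 + 0*-3 = 3
(AB)_{33} = 1*-1 + 1*1 + 0*-2 = 0
Now contract with column 1 of C:
(AB)_{31} * C_{11} = 4 * 0 = 0
(AB)_{32} * C_{21} = 3 * 0 = 0
(AB)_{33} * C_{31} = 0 * -3 = 0
(ABC)_{31} = 0 + 0 + 0 = 0

0


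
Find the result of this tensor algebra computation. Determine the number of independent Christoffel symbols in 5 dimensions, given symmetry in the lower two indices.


Christoffel symbols Gamma^k_{ij} are symmetric in i,j, so there are d * d(d+1)/2 independent symbols.
d = 5
d(d+1)/2 = 5 * 6 / 2 = 15
Total = 5 * 15 = 75

75


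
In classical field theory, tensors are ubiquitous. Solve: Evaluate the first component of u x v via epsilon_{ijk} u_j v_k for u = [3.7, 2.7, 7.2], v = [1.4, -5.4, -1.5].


(u x v)_1 = sum_{j,k} epsilon_{1jk} u_j v_k. Only permutations of (1,2,3) contribute; the two non-zero terms are:
eps_{123} u_2 v_3 = 1 * 2.7 * -1.5 = -4.05
eps_{132} u_3 v_2 = -1 * 7.2 * -5.4 = 38.88
(u x v)_1 = 34.83

34.83


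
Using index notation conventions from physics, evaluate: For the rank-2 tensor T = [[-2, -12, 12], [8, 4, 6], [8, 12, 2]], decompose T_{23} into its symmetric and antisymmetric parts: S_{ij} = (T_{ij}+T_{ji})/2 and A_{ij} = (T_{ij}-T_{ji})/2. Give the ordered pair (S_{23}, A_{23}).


T_{23} = 6
T_{32} = 12
S_{23} = (6 + 12)/2 = 18/2 = 9
A_{23} = (6 - 12)/2 = -6/2 = -3
Check: S + A = 9 + -3 = 6 = T_{23}.

(9, -3)


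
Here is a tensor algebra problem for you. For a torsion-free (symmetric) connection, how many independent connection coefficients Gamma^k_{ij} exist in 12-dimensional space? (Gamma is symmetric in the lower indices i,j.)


Christoffel symbols Gamma^k_{ij} are symmetric in i,j, so there are d * d(d+1)/2 independent symbols.
d = 12
d(d+1)/2 = 12 * 13 / 2 = 78
Total = 12 * 78 = 936

936


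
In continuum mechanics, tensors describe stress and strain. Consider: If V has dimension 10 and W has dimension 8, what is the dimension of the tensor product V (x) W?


The dimension of a tensor product is the product of dimensions.
dim(V) = 10, dim(W) = 8
dim(V (x) W) = 10 * 8 = 80

80


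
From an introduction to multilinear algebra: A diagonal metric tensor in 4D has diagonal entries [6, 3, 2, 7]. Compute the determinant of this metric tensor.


For a diagonal metric, the determinant is the product of diagonal entries.
Diagonal entries: 6, 3, 2, 7
det(g) = 6 * 3 * 2 * 7 = 252

252


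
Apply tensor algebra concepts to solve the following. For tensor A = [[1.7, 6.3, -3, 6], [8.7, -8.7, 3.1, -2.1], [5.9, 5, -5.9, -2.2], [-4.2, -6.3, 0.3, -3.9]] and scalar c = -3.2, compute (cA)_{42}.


Scalar multiplication: (cA)_{ij} = c * A_{ij}.
c = -3.2
A_{42} = -6.3
(cA)_{42} = -3.2 * -6.3 = 20.16

20.16


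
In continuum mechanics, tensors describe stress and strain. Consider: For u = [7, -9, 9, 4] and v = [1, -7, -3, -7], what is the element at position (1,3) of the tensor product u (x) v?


The outer product entry T_{ij} = u_i * v_j.
We need i=1, j=3.
u_1 = 7, v_3 = -3
T_{1,3} = 7 * -3 = -21

-21


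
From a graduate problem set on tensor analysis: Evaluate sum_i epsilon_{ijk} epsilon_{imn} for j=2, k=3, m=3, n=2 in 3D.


Using the identity: epsilon_{ijk} epsilon_{imn} = delta_{jm} delta_{kn} - delta_{jn} delta_{km}.
delta_{23} = 0
delta_{32} = 0
delta_{22} = 1
delta_{33} = 1
Result = 0 * 0 - 1 * 1 = 0 - 1 = -1

-1


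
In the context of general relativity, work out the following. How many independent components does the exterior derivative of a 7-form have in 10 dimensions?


The exterior derivative of a p-form is a (p+1)-form.
Its number of independent components is C(n, p+1).
n = 10, p+1 = 8
C(10, 8) = 45

45


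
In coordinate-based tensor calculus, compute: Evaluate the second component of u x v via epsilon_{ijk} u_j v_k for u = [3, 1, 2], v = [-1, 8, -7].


(u x v)_2 = sum_{j,k} epsilon_{2jk} u_j v_k. Only permutations of (1,2,3) contribute; the two non-zero terms are:
eps_{213} u_1 v_3 = -1 * 3 * -7 = 21
eps_{231} u_3 v_1 = 1 * 2 * -1 = -2
(u x v)_2 = 19

19


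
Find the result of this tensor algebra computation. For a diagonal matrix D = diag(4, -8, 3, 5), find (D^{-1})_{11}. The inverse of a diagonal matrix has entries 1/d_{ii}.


For a diagonal matrix, the inverse has entries (D^{-1})_{ii} = 1/d_{ii}.
The diagonal entries are: d_{11} = 4, d_{22} = -8, d_{33} = 3, d_{44} = 5
We need (D^{-1})_{11} = 1/d_{11} = 1/4 = 1/4

1/4


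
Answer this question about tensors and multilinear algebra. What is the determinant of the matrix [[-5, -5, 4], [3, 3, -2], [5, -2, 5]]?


Expanding along the first row, det(A) = a11*M_11 - a12*M_12 + a13*M_13, where M_1j is the (1,j) minor.
Minor M_11 = 3*5 - -2*-2 = 11
Minor M_12 = 3*5 - -2*5 = 25
Minor M_13 = 3*-2 - 3*5 = -21
det = -5*(11) - -5*(25) + 4*(-21)
    = -55 - -125 + -84
    = -14

-14


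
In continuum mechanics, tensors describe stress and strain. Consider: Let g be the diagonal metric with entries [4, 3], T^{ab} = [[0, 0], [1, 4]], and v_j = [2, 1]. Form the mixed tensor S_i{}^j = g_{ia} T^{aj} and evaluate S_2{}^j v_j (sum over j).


Step 1: lower the first index. For a diagonal metric, g_{ia} T^{aj} = g_{ii} T^{ij} (no sum on i).
g_{22} = 3
S_2{}^1 = 3 * T^{21} = 3 * 1 = 3
S_2{}^2 = 3 * T^{22} = 3 * 4 = 12
Step 2: contract S_2{}^j with v_j.
S_2{}^1 * v_1 = 3 * 2 = 6
S_2{}^2 * v_2 = 12 * 1 = 12
Result = 6 + 12 = 18

18


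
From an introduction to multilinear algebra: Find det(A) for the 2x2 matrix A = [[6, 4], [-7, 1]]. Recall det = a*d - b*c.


For a 2x2 matrix [[a, b], [c, d]], det = a*d - b*c.
a = 6, b = 4, c = -7, d = 1
a*d = 6 * 1 = 6
b*c = 4 * -7 = -28
det = 6 - -28 = 34

34


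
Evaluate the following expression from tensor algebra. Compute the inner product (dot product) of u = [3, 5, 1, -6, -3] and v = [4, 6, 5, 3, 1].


The inner product u . v = sum of u_i * v_i.
Term-by-term: 3 * 4, 5 * 6, 1 * 5, -6 * 3, -3 * 1
Products: 12, 30, 5, -18, -3
Sum = 12 + 30 + 5 + -18 + -3 = 26

26


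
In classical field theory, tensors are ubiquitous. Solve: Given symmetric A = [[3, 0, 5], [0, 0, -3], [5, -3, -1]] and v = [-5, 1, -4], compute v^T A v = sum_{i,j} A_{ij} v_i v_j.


First compute Av:
(Av)_1 = 3*-5 + 0*1 + 5*-4 = -35
(Av)_2 = 0*-5 + 0*1 + -3*-4 = 12
(Av)_3 = 5*-5 + -3*1 + -1*-4 = -24
Av = [-35, 12, -24]
Then v^T (Av) = -5*-35 + 1*12 + -4*-24
= 175 + 12 + 96 = 283

283


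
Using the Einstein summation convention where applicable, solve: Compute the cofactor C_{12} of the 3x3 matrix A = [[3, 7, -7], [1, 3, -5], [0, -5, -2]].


To find cofactor C_{12}, delete row 1 and column 2.
The resulting 2x2 submatrix is: [[1, -5], [0, -2]]
Minor M_{12} = 1*-2 - -5*0
  = -2 - 0 = -2
Sign = (-1)^(1+2) = (-1)^3 = -1
Cofactor C_{12} = -1 * -2 = 2

2


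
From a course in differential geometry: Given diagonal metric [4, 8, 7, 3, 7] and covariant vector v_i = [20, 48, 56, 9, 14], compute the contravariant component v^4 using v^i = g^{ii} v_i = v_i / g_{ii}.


To raise an index with a diagonal metric: v^i = v_i / g_{ii}.
For index 4: v_4 = 9, g_{44} = 3
v^4 = 9 / 3 = 3

3


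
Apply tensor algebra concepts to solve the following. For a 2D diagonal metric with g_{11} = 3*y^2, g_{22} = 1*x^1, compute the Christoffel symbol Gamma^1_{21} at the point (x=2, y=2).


For a diagonal metric, Gamma^k_{ij} = (1/2) g^{kk} (dg_{ik}/dx_j + dg_{jk}/dx_i - dg_{ij}/dx_k).
The metric is diagonal, so g_{ab} = 0 for a != b.
At the given point: g_{11} = 12, g_{22} = 2
g^{11} = 1/12
dg_{21}/dx_1 = 0 (off-diagonal)
dg_{11}/dx_2 = dg_{11}/dx_2 = 12
dg_{21}/dx_1 = 0 (off-diagonal)
Numerator = 0 + 12 - 0 = 12
Gamma^1_{21} = 12 / (2 * 12) = 1/2

1/2


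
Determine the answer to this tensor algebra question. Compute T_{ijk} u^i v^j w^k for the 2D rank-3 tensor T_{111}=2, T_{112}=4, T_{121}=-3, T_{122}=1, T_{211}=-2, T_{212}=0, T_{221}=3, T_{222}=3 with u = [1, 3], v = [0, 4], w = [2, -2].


S = sum over i,j,k of T_{ijk} u_i v_j w_k. Expanding all 8 terms:
T_{111}*u_1*v_1*w_1 = 2*1*0*2 = 0  (running total: 0)
T_{112}*u_1*v_1*w_2 = 4*1*0*-2 = 0  (running total: 0)
T_{121}*u_1*v_2*w_1 = -3*1*4*2 = -24  (running total: -24)
T_{122}*u_1*v_2*w_2 = 1*1*4*-2 = -8  (running total: -32)
T_{211}*u_2*v_1*w_1 = -2*3*0*2 = 0  (running total: -32)
T_{212}*u_2*v_1*w_2 = 0*3*0*-2 = 0  (running total: -32)
T_{221}*u_2*v_2*w_1 = 3*3*4*2 = 72  (running total: 40)
T_{222}*u_2*v_2*w_2 = 3*3*4*-2 = -72  (running total: -32)
S = -32

-32


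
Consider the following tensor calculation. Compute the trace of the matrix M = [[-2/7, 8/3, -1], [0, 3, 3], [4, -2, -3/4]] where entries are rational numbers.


The trace is the sum of diagonal entries.
Diagonal: M[1,1] = -2/7, M[2,2] = 3, M[3,3] = -3/4
Tr(M) = -2/7 + 3 + -3/4
Computing step by step:
After adding M[1,1]: -2/7
After adding M[2,2]: 19/7
After adding M[3,3]: 55/28
Tr(M) = 55/28

55/28


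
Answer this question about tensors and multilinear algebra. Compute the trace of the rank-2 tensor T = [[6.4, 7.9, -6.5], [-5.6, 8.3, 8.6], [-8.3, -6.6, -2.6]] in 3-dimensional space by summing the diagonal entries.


The contraction (trace) of a rank-2 tensor is the sum of its diagonal elements.
Diagonal entries: A[1,1] = 6.4, A[2,2] = 8.3, A[3,3] = -2.6
Tr(A) = 6.4 + 8.3 + -2.6 = 12.1

12.1


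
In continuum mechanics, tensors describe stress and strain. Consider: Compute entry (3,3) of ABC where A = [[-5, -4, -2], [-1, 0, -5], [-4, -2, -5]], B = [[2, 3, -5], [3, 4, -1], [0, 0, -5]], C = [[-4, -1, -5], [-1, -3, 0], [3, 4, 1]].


(ABC)_{33} = sum_m (AB)_{3m} C_{m3}. First compute row 3 of AB.
(AB)_{31} = -4*2 + -2*3 + -5*0 = -14
(AB)_{32} = -4*3 + -2*4 + -5*0 = -20
(AB)_{33} = -4*-5 + -2*-1 + -5*-5 = 47
Now contract with column 3 of C:
(AB)_{31} * C_{13} = -14 * -5 = 70
(AB)_{32} * C_{23} = -20 * 0 = 0
(AB)_{33} * C_{33} = 47 * 1 = 47
(ABC)_{33} = 70 + 0 + 47 = 117

117


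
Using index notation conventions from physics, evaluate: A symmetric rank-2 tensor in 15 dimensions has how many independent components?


A symmetric rank-2 tensor in d dimensions has d(d+1)/2 independent components.
d = 15
d(d+1)/2 = 15 * 16 / 2 = 240 / 2 = 120

120


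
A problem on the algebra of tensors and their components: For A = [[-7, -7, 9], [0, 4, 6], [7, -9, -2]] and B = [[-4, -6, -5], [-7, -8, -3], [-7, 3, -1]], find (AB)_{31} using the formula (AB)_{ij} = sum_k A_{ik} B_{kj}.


(AB)_{ij} = sum_k A_{ik} B_{kj}.
For i=3, j=1:
A_{31} * B_{11} = 7 * -4 = -28
A_{32} * B_{21} = -9 * -7 = 63
A_{33} * B_{31} = -2 * -7 = 14
Sum = -28 + 63 + 14 = 49

49


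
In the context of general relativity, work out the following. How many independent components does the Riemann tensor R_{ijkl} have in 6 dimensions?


The Riemann tensor in d dimensions has d^2(d^2 - 1)/12 independent components.
d = 6, so d^2 = 36
d^2 - 1 = 35
d^2(d^2 - 1) = 36 * 35 = 1260
Divide by 12: 1260 / 12 = 105

105


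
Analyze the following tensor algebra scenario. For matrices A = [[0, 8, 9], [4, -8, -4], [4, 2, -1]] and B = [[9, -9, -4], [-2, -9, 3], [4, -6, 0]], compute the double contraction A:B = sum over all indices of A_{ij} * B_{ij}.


A:B = sum over all i,j of A_{ij} * B_{ij}.
Row 1: 0*9=0, 8*-9=-72, 9*-4=-36 => row sum = -108
Row 2: 4*-2=-8, -8*-9=72, -4*3=-12 => row sum = 52
Row 3: 4*4=16, 2*-6=-12, -1*0=0 => row sum = 4
Total = -108 + 52 + 4 = -52

-52


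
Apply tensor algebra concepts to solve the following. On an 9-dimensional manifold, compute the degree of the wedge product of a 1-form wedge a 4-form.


The degree of a wedge product is the sum of the degrees of the individual forms.
Degrees: 1, 4
Total degree = 1 + 4 = 5

5


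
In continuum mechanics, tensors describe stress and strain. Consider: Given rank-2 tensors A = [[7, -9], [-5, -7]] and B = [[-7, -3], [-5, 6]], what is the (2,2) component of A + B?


Tensor addition is component-wise: (A + B)_{ij} = A_{ij} + B_{ij}.
A_{22} = -7
B_{22} = 6
(A + B)_{22} = -7 + 6 = -1

-1


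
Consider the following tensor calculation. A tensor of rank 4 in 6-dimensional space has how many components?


The number of components of a rank-r tensor in d dimensions is d^r.
Here d = 6 and r = 4.
6^4 = 1296

1296


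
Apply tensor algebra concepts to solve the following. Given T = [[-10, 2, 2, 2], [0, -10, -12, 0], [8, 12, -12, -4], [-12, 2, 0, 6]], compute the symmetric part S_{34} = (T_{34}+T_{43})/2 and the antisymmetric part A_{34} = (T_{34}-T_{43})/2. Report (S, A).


T_{34} = -4
T_{43} = 0
S_{34} = (-4 + 0)/2 = -4/2 = -2
A_{34} = (-4 - 0)/2 = -4/2 = -2
Check: S + A = -2 + -2 = -4 = T_{34}.

(-2, -2)


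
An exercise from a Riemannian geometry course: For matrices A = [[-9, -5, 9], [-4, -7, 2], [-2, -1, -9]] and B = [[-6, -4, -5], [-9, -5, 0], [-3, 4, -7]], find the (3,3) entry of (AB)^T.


(AB)^T_{ij} = (AB)_{ji} = sum_k A_{jk} B_{ki}.
For i=3, j=3 we need (AB)_{33}:
A_{31} * B_{13} = -2 * -5 = 10
A_{32} * B_{23} = -1 * 0 = 0
A_{33} * B_{33} = -9 * -7 = 63
Sum = 10 + 0 + 63 = 73

73


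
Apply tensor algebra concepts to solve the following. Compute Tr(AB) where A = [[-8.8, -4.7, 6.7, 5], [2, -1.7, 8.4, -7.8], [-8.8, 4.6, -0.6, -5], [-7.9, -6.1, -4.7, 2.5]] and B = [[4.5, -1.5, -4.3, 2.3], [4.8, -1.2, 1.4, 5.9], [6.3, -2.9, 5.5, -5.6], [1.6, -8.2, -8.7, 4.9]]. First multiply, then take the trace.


Tr(AB) = sum_i (AB)_{ii} where (AB)_{ii} = sum_k A_{ik} B_{ki}.
(AB)_{11} = -8.8*4.5 + -4.7*4.8 + 6.7*6.3 + 5*1.6 = -11.95
(AB)_{22} = 2*-1.5 + -1.7*-1.2 + 8.4*-2.9 + -7.8*-8.2 = 38.64
(AB)_{33} = -8.8*-4.3 + 4.6*1.4 + -0.6*5.5 + -5*-8.7 = 84.48
(AB)_{44} = -7.9*2.3 + -6.1*5.9 + -4.7*-5.6 + 2.5*4.9 = -15.59
Tr(AB) = -11.95 + 38.64 + 84.48 + -15.59 = 95.58

95.58


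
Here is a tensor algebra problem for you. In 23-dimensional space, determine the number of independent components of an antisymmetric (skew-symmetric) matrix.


An antisymmetric rank-2 tensor satisfies A_{ij} = -A_{ji}, so diagonal entries are zero.
The independent components are the upper-triangular entries: C(n, 2) = n(n-1)/2.
n = 23
C(23, 2) = 23 * 22 / 2 = 506 / 2 = 253

253


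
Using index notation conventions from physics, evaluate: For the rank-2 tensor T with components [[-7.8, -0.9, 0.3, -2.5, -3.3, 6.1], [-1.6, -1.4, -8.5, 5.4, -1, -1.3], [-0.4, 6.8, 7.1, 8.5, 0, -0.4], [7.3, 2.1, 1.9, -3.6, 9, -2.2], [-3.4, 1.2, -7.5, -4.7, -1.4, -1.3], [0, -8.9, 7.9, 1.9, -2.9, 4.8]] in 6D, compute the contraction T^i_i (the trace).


The contraction (trace) of a rank-2 tensor is the sum of its diagonal elements.
Diagonal entries: A[1,1] = -7.8, A[2,2] = -1.4, A[3,3] = 7.1, A[4,4] = -3.6, A[5,5] = -1.4, A[6,6] = 4.8
Tr(A) = -7.8 + -1.4 + 7.1 + -3.6 + -1.4 + 4.8 = -2.3

-2.3


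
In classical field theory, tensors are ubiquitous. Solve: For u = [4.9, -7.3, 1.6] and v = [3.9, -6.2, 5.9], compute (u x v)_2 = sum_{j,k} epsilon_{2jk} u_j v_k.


(u x v)_2 = sum_{j,k} epsilon_{2jk} u_j v_k. Only permutations of (1,2,3) contribute; the two non-zero terms are:
eps_{213} u_1 v_3 = -1 * 4.9 * 5.9 = -28.91
eps_{231} u_3 v_1 = 1 * 1.6 * 3.9 = 6.24
(u x v)_2 = -22.67

-22.67


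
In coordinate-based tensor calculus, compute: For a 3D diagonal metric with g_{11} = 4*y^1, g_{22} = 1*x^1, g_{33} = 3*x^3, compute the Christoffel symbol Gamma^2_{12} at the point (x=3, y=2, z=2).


For a diagonal metric, Gamma^k_{ij} = (1/2) g^{kk} (dg_{ik}/dx_j + dg_{jk}/dx_i - dg_{ij}/dx_k).
The metric is diagonal, so g_{ab} = 0 for a != b.
At the given point: g_{11} = 8, g_{22} = 3, g_{33} = 81
g^{22} = 1/3
dg_{12}/dx_2 = 0 (off-diagonal)
dg_{22}/dx_1 = dg_{22}/dx_1 = 1
dg_{12}/dx_2 = 0 (off-diagonal)
Numerator = 0 + 1 - 0 = 1
Gamma^2_{12} = 1 / (2 * 3) = 1/6

1/6


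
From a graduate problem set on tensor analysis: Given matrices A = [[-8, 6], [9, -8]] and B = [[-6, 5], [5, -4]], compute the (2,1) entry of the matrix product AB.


(AB)_{ij} = sum_k A_{ik} B_{kj}.
For i=2, j=1:
A_{21} * B_{11} = 9 * -6 = -54
A_{22} * B_{21} = -8 * 5 = -40
Sum = -54 + -40 = -94

-94


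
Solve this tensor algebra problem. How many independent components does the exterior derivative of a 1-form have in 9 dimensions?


The exterior derivative of a p-form is a (p+1)-form.
Its number of independent components is C(n, p+1).
n = 9, p+1 = 2
C(9, 2) = 36

36


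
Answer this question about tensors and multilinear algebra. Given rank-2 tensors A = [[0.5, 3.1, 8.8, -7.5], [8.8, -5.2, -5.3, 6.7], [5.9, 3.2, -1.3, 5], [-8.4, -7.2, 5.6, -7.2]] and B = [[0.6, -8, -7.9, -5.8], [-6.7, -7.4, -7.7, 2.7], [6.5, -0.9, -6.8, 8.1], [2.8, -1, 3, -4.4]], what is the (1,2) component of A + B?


Tensor addition is component-wise: (A + B)_{ij} = A_{ij} + B_{ij}.
A_{12} = 3.1
B_{12} = -8
(A + B)_{12} = 3.1 + -8 = -4.9

-4.9


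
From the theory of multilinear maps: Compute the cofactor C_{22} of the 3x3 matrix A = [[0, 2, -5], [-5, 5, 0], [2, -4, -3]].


To find cofactor C_{22}, delete row 2 and column 2.
The resulting 2x2 submatrix is: [[0, -5], [2, -3]]
Minor M_{22} = 0*-3 - -5*2
  = 0 - -10 = 10
Sign = (-1)^(2+2) = (-1)^4 = 1
Cofactor C_{22} = 1 * 10 = 10

10


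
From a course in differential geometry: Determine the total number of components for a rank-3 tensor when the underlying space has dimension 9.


The number of components of a rank-r tensor in d dimensions is d^r.
Here d = 9 and r = 3.
9^3 = 729

729


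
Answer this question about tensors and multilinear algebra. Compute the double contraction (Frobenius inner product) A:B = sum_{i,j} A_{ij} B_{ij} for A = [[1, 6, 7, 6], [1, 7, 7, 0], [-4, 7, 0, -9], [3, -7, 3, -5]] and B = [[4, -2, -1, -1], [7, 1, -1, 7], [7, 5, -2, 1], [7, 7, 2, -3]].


A:B = sum over all i,j of A_{ij} * B_{ij}.
Row 1: 1*4=4, 6*-2=-12, 7*-1=-7, 6*-1=-6 => row sum = -21
Row 2: 1*7=7, 7*1=7, 7*-1=-7, 0*7=0 => row sum = 7
Row 3: -4*7=-28, 7*5=35, 0*-2=0, -9*1=-9 => row sum = -2
Row 4: 3*7=21, -7*7=-49, 3*2=6, -5*-3=15 => row sum = -7
Total = -21 + 7 + -2 + -7 = -23

-23


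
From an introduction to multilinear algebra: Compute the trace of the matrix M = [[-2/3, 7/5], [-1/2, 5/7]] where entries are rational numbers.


The trace is the sum of diagonal entries.
Diagonal: M[1,1] = -2/3, M[2,2] = 5/7
Tr(M) = -2/3 + 5/7
Computing step by step:
After adding M[1,1]: -2/3
After adding M[2,2]: 1/21
Tr(M) = 1/21

1/21


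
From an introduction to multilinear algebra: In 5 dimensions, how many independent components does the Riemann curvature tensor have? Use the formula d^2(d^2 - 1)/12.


The Riemann tensor in d dimensions has d^2(d^2 - 1)/12 independent components.
d = 5, so d^2 = 25
d^2 - 1 = 24
d^2(d^2 - 1) = 25 * 24 = 600
Divide by 12: 600 / 12 = 50

50


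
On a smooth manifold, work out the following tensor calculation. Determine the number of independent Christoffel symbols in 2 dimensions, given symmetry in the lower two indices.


Christoffel symbols Gamma^k_{ij} are symmetric in i,j, so there are d * d(d+1)/2 independent symbols.
d = 2
d(d+1)/2 = 2 * 3 / 2 = 3
Total = 2 * 3 = 6

6


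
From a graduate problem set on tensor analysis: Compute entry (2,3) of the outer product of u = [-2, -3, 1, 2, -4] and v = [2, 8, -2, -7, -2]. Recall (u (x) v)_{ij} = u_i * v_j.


The outer product entry T_{ij} = u_i * v_j.
We need i=2, j=3.
u_2 = -3, v_3 = -2
T_{2,3} = -3 * -2 = 6

6


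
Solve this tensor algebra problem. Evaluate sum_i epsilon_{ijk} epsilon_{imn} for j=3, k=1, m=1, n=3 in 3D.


Using the identity: epsilon_{ijk} epsilon_{imn} = delta_{jm} delta_{kn} - delta_{jn} delta_{km}.
delta_{31} = 0
delta_{13} = 0
delta_{33} = 1
delta_{11} = 1
Result = 0 * 0 - 1 * 1 = 0 - 1 = -1

-1


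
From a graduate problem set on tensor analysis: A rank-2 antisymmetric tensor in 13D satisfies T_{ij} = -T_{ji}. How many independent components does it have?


An antisymmetric rank-2 tensor satisfies A_{ij} = -A_{ji}, so diagonal entries are zero.
The independent components are the upper-triangular entries: C(n, 2) = n(n-1)/2.
n = 13
C(13, 2) = 13 * 12 / 2 = 156 / 2 = 78

78


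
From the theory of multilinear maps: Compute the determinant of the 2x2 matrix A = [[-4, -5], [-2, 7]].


For a 2x2 matrix [[a, b], [c, d]], det = a*d - b*c.
a = -4, b = -5, c = -2, d = 7
a*d = -4 * 7 = -28
b*c = -5 * -2 = 10
det = -28 - 10 = -38

-38


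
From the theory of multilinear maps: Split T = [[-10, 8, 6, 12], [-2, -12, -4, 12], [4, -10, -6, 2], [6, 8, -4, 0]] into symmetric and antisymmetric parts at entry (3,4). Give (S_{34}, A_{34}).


T_{34} = 2
T_{43} = -4
S_{34} = (2 + -4)/2 = -2/2 = -1
A_{34} = (2 - -4)/2 = 6/2 = 3
Check: S + A = -1 + 3 = 2 = T_{34}.

(-1, 3)


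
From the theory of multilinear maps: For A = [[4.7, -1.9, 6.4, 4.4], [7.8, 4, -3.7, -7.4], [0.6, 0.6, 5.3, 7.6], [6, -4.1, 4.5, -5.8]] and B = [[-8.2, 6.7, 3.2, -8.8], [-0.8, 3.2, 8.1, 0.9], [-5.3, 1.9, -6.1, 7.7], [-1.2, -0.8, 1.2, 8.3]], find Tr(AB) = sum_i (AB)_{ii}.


Tr(AB) = sum_i (AB)_{ii} where (AB)_{ii} = sum_k A_{ik} B_{ki}.
(AB)_{11} = 4.7*-8.2 + -1.9*-0.8 + 6.4*-5.3 + 4.4*-1.2 = -76.22
(AB)_{22} = 7.8*6.7 + 4*3.2 + -3.7*1.9 + -7.4*-0.8 = 63.95
(AB)_{33} = 0.6*3.2 + 0.6*8.1 + 5.3*-6.1 + 7.6*1.2 = -16.43
(AB)_{44} = 6*-8.8 + -4.1*0.9 + 4.5*7.7 + -5.8*8.3 = -69.98
Tr(AB) = -76.22 + 63.95 + -16.43 + -69.98 = -98.68

-98.68


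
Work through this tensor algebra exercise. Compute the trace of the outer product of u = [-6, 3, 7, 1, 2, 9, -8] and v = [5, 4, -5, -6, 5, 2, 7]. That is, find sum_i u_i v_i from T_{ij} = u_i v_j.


The outer product gives T_{ij} = u_i v_j.
The trace (contraction) is Tr(T) = sum_i T_{ii} = sum_i u_i v_i.
Diagonal entries:
T_{11} = u_1 * v_1 = -6 * 5 = -30
T_{22} = u_2 * v_2 = 3 * 4 = 12
T_{33} = u_3 * v_3 = 7 * -5 = -35
T_{44} = u_4 * v_4 = 1 * -6 = -6
T_{55} = u_5 * v_5 = 2 * 5 = 10
T_{66} = u_6 * v_6 = 9 * 2 = 18
T_{77} = u_7 * v_7 = -8 * 7 = -56
Tr(T) = -30 + 12 + -35 + -6 + 10 + 18 + -56 = -87

-87


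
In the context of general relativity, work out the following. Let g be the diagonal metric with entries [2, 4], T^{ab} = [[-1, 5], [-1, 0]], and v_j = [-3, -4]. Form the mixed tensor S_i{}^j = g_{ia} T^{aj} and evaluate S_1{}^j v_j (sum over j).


Step 1: lower the first index. For a diagonal metric, g_{ia} T^{aj} = g_{ii} T^{ij} (no sum on i).
g_{11} = 2
S_1{}^1 = 2 * T^{11} = 2 * -1 = -2
S_1{}^2 = 2 * T^{12} = 2 * 5 = 10
Step 2: contract S_1{}^j with v_j.
S_1{}^1 * v_1 = -2 * -3 = 6
S_1{}^2 * v_2 = 10 * -4 = -40
Result = 6 + -40 = -34

-34


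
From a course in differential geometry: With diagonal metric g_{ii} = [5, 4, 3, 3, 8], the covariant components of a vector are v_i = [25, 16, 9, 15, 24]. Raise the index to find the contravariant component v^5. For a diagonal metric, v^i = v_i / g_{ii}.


To raise an index with a diagonal metric: v^i = v_i / g_{ii}.
For index 5: v_5 = 24, g_{55} = 8
v^5 = 24 / 8 = 3

3


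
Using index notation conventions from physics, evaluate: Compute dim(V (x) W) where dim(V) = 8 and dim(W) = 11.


The dimension of a tensor product is the product of dimensions.
dim(V) = 8, dim(W) = 11
dim(V (x) W) = 8 * 11 = 88

88


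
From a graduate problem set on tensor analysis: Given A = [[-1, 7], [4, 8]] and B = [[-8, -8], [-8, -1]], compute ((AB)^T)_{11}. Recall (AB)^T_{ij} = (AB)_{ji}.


(AB)^T_{ij} = (AB)_{ji} = sum_k A_{jk} B_{ki}.
For i=1, j=1 we need (AB)_{11}:
A_{11} * B_{11} = -1 * -8 = 8
A_{12} * B_{21} = 7 * -8 = -56
Sum = 8 + -56 = -48

-48


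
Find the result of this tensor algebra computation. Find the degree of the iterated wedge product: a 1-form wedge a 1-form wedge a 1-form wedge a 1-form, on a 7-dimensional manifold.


The degree of a wedge product is the sum of the degrees of the individual forms.
Degrees: 1, 1, 1, 1
Total degree = 1 + 1 + 1 + 1 = 4

4


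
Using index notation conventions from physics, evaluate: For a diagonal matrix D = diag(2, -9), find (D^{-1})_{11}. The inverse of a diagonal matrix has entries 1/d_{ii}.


For a diagonal matrix, the inverse has entries (D^{-1})_{ii} = 1/d_{ii}.
The diagonal entries are: d_{11} = 2, d_{22} = -9
We need (D^{-1})_{11} = 1/d_{11} = 1/2 = 1/2

1/2


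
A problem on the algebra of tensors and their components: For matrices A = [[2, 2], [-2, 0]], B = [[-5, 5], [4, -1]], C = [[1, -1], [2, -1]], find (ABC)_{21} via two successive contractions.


(ABC)_{21} = sum_m (AB)_{2m} C_{m1}. First compute row 2 of AB.
(AB)_{21} = -2*-5 + 0*4 = 10
(AB)_{22} = -2*5 + 0*-1 = -10
Now contract with column 1 of C:
(AB)_{21} * C_{11} = 10 * 1 = 10
(AB)_{22} * C_{21} = -10 * 2 = -20
(ABC)_{21} = 10 + -20 = -10

-10


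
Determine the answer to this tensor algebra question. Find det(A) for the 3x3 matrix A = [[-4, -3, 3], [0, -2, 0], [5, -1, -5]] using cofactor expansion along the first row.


Expanding along the first row, det(A) = a11*M_11 - a12*M_12 + a13*M_13, where M_1j is the (1,j) minor.
Minor M_11 = -2*-5 - 0*-1 = 10
Minor M_12 = 0*-5 - 0*5 = 0
Minor M_13 = 0*-1 - -2*5 = 10
det = -4*(10) - -3*(0) + 3*(10)
    = -40 - 0 + 30
    = -10

-10


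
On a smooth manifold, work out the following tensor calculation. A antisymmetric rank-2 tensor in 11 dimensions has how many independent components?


A antisymmetric rank-2 tensor in d dimensions has d(d-1)/2 independent components.
d = 11
d(d-1)/2 = 11 * 10 / 2 = 110 / 2 = 55

55


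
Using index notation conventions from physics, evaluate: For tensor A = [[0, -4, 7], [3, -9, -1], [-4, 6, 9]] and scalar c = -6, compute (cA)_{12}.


Scalar multiplication: (cA)_{ij} = c * A_{ij}.
c = -6
A_{12} = -4
(cA)_{12} = -6 * -4 = 24

24


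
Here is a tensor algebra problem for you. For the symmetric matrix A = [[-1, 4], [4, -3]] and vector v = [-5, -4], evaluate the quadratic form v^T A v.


First compute Av:
(Av)_1 = -1*-5 + 4*-4 = -11
(Av)_2 = 4*-5 + -3*-4 = -8
Av = [-11, -8]
Then v^T (Av) = -5*-11 + -4*-8
= 55 + 32 = 87

87


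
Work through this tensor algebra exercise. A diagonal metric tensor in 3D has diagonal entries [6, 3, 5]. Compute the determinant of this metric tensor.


For a diagonal metric, the determinant is the product of diagonal entries.
Diagonal entries: 6, 3, 5
det(g) = 6 * 3 * 5 = 90

90
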